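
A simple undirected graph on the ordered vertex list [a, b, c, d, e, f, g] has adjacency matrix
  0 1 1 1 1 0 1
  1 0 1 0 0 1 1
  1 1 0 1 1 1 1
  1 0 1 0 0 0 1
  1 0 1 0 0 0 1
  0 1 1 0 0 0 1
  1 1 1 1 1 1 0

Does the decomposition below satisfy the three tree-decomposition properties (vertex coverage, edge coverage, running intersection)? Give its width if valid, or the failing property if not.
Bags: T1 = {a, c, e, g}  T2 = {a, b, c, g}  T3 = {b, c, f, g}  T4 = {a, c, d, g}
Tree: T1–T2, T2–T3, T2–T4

Yes; width 3.

Every vertex of G appears in some bag (union = {a, b, c, d, e, f, g}); every edge is covered by a bag; and for each vertex v the set of bags containing v is connected in the bag tree. The decomposition is therefore valid. The largest bag has 4 vertices, so the width is 3.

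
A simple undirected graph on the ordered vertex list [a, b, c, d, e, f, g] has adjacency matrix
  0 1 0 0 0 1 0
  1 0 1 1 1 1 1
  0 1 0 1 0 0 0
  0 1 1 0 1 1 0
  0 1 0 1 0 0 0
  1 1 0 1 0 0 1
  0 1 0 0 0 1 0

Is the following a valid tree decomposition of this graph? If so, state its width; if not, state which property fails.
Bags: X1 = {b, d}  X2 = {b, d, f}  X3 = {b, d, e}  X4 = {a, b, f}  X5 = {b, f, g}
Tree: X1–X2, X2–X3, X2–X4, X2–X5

A tree decomposition must satisfy three properties: every vertex lies in some bag; for every edge, both endpoints lie together in some bag; and for every vertex, the bags containing it form a connected subtree. Here vertex c appears in no bag, so the decomposition is invalid.

No — vertex c appears in no bag.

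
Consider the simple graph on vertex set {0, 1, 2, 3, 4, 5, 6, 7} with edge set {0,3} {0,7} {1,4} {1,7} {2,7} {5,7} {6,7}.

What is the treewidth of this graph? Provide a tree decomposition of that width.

Every bag has size at most 2, so the width is 2 − 1 = 1 and tw(G) ≤ 1. Any graph with an edge has treewidth ≥ 1, and G has the edge 0–3. Hence tw(G) = 1 exactly.

Treewidth 1.
One optimal decomposition is:
Bags: B1 = {0, 3}  B2 = {0, 7}  B3 = {6, 7}  B4 = {1, 7}  B5 = {1, 4}  B6 = {2, 7}  B7 = {5, 7}
Tree: B1–B2, B2–B3, B2–B4, B4–B5, B4–B6, B2–B7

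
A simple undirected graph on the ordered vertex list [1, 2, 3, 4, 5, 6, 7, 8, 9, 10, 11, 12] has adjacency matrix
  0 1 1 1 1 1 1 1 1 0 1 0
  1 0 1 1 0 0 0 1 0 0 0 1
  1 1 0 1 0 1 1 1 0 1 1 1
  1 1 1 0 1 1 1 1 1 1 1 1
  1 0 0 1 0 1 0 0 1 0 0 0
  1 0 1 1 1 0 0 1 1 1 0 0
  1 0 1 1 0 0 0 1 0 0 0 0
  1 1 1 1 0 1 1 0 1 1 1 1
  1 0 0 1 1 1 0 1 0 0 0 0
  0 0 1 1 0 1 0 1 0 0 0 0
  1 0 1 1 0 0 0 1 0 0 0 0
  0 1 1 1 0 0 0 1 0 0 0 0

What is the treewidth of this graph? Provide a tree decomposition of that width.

Treewidth 4.
One optimal decomposition is:
Bags: B1 = {1, 3, 4, 6, 8}  B2 = {1, 3, 4, 8, 11}  B3 = {1, 2, 3, 4, 8}  B4 = {3, 4, 6, 8, 10}  B5 = {2, 3, 4, 8, 12}  B6 = {1, 3, 4, 7, 8}  B7 = {1, 4, 6, 8, 9}  B8 = {1, 4, 5, 6, 9}
Tree: B1–B2, B2–B3, B1–B4, B3–B5, B2–B6, B1–B7, B7–B8

Each bag holds 5 vertices, so the decomposition has width 4, which upper-bounds the treewidth. Conversely, {1, 4, 6, 8, 9} is a clique of size 5, and the vertices of any clique must share a bag in every tree decomposition; so some bag has ≥ 5 vertices and tw(G) ≥ 4. Therefore the treewidth is 4.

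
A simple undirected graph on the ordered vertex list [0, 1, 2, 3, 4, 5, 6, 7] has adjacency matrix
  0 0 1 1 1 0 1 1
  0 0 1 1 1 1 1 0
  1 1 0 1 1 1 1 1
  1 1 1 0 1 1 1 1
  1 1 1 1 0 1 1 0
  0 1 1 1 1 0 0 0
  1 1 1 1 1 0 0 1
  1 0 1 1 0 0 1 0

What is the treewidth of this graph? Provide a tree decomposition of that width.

The largest bag has 5 vertices, giving width 4; this decomposition certifies tw(G) ≤ 4. For the lower bound, the 5 vertices {0, 2, 3, 4, 6} are pairwise adjacent, and any tree decomposition puts a clique entirely inside one bag — forcing width ≥ 4. Therefore the treewidth is 4.

Treewidth 4.
Bags: B1 = {0, 2, 3, 6, 7}  B2 = {0, 2, 3, 4, 6}  B3 = {1, 2, 3, 4, 6}  B4 = {1, 2, 3, 4, 5}
Tree: B1–B2, B2–B3, B3–B4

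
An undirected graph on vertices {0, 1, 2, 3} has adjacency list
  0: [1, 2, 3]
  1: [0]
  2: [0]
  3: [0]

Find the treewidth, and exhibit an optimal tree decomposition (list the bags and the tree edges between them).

Treewidth 1.
One such decomposition:
Bags: B1 = {0, 3}  B2 = {0, 1}  B3 = {0, 2}
Tree: B1–B2, B2–B3

Every bag has size at most 2, so the width is 2 − 1 = 1 and tw(G) ≤ 1. Since G has at least one edge (e.g. 0–3), it is not an edgeless graph, so tw(G) ≥ 1. The upper and lower bounds meet at 1, so that is the treewidth.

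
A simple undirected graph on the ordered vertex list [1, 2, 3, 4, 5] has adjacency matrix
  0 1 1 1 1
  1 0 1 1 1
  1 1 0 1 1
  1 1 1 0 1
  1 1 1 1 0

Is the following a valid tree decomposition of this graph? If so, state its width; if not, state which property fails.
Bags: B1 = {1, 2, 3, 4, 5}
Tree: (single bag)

Yes; width 4.

Checking the three conditions: (i) the bags cover all of {1, 2, 3, 4, 5}; (ii) for each edge, some bag contains both endpoints; (iii) the bags containing any fixed vertex form a subtree. All hold, so the decomposition is valid with width 5 − 1 = 4.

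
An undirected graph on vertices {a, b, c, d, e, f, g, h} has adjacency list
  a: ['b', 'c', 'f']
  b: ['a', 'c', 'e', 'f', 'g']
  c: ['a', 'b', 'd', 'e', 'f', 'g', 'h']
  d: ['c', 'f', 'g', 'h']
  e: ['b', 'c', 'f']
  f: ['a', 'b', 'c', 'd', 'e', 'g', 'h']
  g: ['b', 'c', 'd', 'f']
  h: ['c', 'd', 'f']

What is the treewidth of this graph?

3

A width-3 tree decomposition is:
Bags: B1 = {b, c, f, g}  B2 = {c, d, f, g}  B3 = {a, b, c, f}  B4 = {b, c, e, f}  B5 = {c, d, f, h}
Tree: B1–B2, B1–B3, B3–B4, B2–B5
Each bag holds 4 vertices, so the decomposition has width 3, which upper-bounds the treewidth. Conversely, {c, d, f, g} is a clique of size 4, and the vertices of any clique must share a bag in every tree decomposition; so some bag has ≥ 4 vertices and tw(G) ≥ 3. Combining the bounds, tw(G) = 3.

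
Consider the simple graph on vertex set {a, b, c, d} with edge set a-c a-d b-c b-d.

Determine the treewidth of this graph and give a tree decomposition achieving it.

Every bag has size at most 3, so the width is 3 − 1 = 2 and tw(G) ≤ 2. The edges d–a–c–b–d form a cycle, so G is not a tree and its treewidth is at least 2. Hence tw(G) = 2 exactly.

Treewidth 2.
One such decomposition:
Bags: B1 = {a, c, d}  B2 = {b, c, d}
Tree: B1–B2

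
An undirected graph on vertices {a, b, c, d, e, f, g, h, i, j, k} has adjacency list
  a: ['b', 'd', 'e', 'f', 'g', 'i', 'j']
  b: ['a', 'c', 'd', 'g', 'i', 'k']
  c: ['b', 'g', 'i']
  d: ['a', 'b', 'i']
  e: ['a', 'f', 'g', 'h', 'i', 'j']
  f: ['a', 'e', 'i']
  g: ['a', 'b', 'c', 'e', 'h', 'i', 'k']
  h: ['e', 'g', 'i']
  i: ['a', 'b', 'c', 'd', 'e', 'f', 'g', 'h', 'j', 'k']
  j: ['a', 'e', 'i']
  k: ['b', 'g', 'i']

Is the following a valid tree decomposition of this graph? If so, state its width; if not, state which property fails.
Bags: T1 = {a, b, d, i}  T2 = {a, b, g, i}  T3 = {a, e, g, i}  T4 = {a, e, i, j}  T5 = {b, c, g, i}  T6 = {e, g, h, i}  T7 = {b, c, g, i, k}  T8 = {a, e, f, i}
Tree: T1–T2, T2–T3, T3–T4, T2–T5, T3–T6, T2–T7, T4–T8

No — bags containing vertex c are not connected in the tree.

A tree decomposition must satisfy three properties: every vertex lies in some bag; for every edge, both endpoints lie together in some bag; and for every vertex, the bags containing it form a connected subtree. Here bags containing vertex c are not connected in the tree, so the decomposition is invalid.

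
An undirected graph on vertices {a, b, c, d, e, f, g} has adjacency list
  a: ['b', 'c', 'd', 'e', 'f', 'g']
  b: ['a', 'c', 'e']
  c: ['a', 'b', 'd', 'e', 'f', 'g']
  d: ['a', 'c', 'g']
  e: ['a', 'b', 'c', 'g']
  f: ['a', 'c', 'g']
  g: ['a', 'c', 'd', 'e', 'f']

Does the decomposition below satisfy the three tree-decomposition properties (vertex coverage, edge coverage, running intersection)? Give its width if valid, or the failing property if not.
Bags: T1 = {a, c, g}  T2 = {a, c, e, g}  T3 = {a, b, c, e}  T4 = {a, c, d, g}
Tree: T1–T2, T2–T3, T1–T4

No — vertex f appears in no bag.

A tree decomposition must satisfy three properties: every vertex lies in some bag; for every edge, both endpoints lie together in some bag; and for every vertex, the bags containing it form a connected subtree. Here vertex f appears in no bag, so the decomposition is invalid.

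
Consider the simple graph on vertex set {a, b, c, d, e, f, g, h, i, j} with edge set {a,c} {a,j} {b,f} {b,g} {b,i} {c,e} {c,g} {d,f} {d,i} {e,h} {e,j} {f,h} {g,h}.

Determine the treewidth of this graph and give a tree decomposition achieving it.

Treewidth 2.
Bags: B1 = {b, d, i}  B2 = {b, d, f}  B3 = {b, f, g}  B4 = {f, g, h}  B5 = {c, g, h}  B6 = {c, e, h}  B7 = {a, c, e}  B8 = {a, e, j}
Tree: B1–B2, B2–B3, B3–B4, B4–B5, B5–B6, B6–B7, B7–B8

Each bag holds 3 vertices, so the decomposition has width 2, which upper-bounds the treewidth. The edges i–d–f–b–i form a cycle, so G is not a tree and its treewidth is at least 2. Combining the bounds, tw(G) = 2.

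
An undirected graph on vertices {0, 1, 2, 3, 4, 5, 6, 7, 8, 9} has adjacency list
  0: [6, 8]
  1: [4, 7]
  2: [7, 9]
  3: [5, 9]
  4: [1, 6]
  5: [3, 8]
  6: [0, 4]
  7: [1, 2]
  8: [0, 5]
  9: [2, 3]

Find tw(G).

2

A width-2 tree decomposition is:
Bags: B1 = {1, 4, 6}  B2 = {0, 1, 6}  B3 = {0, 1, 8}  B4 = {1, 5, 8}  B5 = {1, 3, 5}  B6 = {1, 3, 9}  B7 = {1, 2, 9}  B8 = {1, 2, 7}
Tree: B1–B2, B2–B3, B3–B4, B4–B5, B5–B6, B6–B7, B7–B8
Each bag holds 3 vertices, so the decomposition has width 2, which upper-bounds the treewidth. The edges 1–4–6–0–8–5–3–9–2–7–1 form a cycle, so G is not a tree and its treewidth is at least 2. Hence tw(G) = 2 exactly.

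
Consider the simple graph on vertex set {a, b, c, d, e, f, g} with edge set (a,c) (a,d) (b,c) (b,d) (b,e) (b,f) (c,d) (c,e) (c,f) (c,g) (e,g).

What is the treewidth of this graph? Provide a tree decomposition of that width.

Treewidth 2.
One such decomposition:
Bags: B1 = {b, c, d}  B2 = {b, c, e}  B3 = {c, e, g}  B4 = {a, c, d}  B5 = {b, c, f}
Tree: B1–B2, B2–B3, B1–B4, B2–B5

Every bag has size at most 3, so the width is 3 − 1 = 2 and tw(G) ≤ 2. Conversely, {c, e, g} is a clique of size 3, and the vertices of any clique must share a bag in every tree decomposition; so some bag has ≥ 3 vertices and tw(G) ≥ 2. Therefore the treewidth is 2.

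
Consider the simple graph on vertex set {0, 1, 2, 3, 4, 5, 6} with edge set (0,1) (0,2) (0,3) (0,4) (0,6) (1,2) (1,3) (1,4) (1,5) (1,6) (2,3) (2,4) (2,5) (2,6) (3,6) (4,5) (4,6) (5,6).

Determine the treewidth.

A width-4 tree decomposition is:
Bags: B1 = {0, 1, 2, 3, 6}  B2 = {0, 1, 2, 4, 6}  B3 = {1, 2, 4, 5, 6}
Tree: B1–B2, B2–B3
Every bag has size at most 5, so the width is 5 − 1 = 4 and tw(G) ≤ 4. Conversely, {0, 1, 2, 3, 6} is a clique of size 5, and the vertices of any clique must share a bag in every tree decomposition; so some bag has ≥ 5 vertices and tw(G) ≥ 4. Hence tw(G) = 4 exactly.

4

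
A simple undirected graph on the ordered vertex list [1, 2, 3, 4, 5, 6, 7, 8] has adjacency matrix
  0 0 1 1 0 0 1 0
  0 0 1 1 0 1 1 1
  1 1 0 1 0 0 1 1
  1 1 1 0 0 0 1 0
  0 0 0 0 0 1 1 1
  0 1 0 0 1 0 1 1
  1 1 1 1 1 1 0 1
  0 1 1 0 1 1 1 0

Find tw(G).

3

A width-3 tree decomposition is:
Bags: B1 = {2, 6, 7, 8}  B2 = {2, 3, 7, 8}  B3 = {5, 6, 7, 8}  B4 = {2, 3, 4, 7}  B5 = {1, 3, 4, 7}
Tree: B1–B2, B1–B3, B2–B4, B4–B5
The largest bag has 4 vertices, giving width 3; this decomposition certifies tw(G) ≤ 3. On the other hand G contains the 4-clique {1, 3, 4, 7}. A clique must lie in a single bag of any decomposition, so no decomposition can have width below 3. The upper and lower bounds meet at 3, so that is the treewidth.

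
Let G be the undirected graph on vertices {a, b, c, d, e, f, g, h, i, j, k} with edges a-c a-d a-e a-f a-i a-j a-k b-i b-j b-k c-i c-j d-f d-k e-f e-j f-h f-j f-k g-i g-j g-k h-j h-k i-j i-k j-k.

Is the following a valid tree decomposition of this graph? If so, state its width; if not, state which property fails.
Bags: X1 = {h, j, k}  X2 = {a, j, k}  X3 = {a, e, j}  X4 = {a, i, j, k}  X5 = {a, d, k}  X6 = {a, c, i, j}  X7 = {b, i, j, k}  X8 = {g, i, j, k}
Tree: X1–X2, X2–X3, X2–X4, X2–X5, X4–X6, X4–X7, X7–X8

A tree decomposition must satisfy three properties: every vertex lies in some bag; for every edge, both endpoints lie together in some bag; and for every vertex, the bags containing it form a connected subtree. Here vertex f appears in no bag, so the decomposition is invalid.

No — vertex f appears in no bag.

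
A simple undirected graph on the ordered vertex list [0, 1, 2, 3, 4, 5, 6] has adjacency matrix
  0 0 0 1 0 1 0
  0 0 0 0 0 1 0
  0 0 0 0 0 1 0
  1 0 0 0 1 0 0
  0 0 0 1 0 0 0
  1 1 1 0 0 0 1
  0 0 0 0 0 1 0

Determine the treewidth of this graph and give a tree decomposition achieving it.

The largest bag has 2 vertices, giving width 1; this decomposition certifies tw(G) ≤ 1. Any graph with an edge has treewidth ≥ 1, and G has the edge 0–5. Hence tw(G) = 1 exactly.

Treewidth 1.
One optimal decomposition is:
Bags: B1 = {0, 5}  B2 = {5, 6}  B3 = {0, 3}  B4 = {1, 5}  B5 = {2, 5}  B6 = {3, 4}
Tree: B1–B2, B1–B3, B2–B4, B2–B5, B3–B6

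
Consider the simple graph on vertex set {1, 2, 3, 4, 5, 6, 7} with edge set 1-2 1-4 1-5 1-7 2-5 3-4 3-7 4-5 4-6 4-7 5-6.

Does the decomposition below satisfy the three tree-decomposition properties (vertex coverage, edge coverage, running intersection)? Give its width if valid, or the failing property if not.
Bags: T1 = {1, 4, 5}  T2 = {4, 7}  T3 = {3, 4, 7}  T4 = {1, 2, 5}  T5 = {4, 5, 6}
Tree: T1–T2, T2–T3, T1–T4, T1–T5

A tree decomposition must satisfy three properties: every vertex lies in some bag; for every edge, both endpoints lie together in some bag; and for every vertex, the bags containing it form a connected subtree. Here edge (1,7) lies in no bag, so the decomposition is invalid.

No — edge (1,7) lies in no bag.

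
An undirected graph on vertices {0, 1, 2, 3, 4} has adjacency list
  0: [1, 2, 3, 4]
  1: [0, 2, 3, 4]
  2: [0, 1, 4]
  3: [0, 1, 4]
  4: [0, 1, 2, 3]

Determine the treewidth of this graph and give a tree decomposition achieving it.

Each bag holds 4 vertices, so the decomposition has width 3, which upper-bounds the treewidth. Conversely, {0, 1, 2, 4} is a clique of size 4, and the vertices of any clique must share a bag in every tree decomposition; so some bag has ≥ 4 vertices and tw(G) ≥ 3. Combining the bounds, tw(G) = 3.

Treewidth 3.
One optimal decomposition is:
Bags: B1 = {0, 1, 3, 4}  B2 = {0, 1, 2, 4}
Tree: B1–B2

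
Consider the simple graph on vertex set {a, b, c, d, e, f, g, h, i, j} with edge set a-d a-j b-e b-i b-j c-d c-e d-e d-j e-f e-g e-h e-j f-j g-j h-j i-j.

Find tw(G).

A width-2 tree decomposition is:
Bags: B1 = {e, h, j}  B2 = {d, e, j}  B3 = {b, e, j}  B4 = {e, g, j}  B5 = {a, d, j}  B6 = {e, f, j}  B7 = {b, i, j}  B8 = {c, d, e}
Tree: B1–B2, B1–B3, B1–B4, B2–B5, B2–B6, B3–B7, B2–B8
The largest bag has 3 vertices, giving width 2; this decomposition certifies tw(G) ≤ 2. Conversely, {d, e, j} is a clique of size 3, and the vertices of any clique must share a bag in every tree decomposition; so some bag has ≥ 3 vertices and tw(G) ≥ 2. Hence tw(G) = 2 exactly.

2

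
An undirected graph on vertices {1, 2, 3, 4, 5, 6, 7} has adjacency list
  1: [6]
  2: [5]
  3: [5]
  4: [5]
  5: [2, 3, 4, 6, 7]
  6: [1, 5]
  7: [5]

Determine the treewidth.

A width-1 tree decomposition is:
Bags: B1 = {5, 7}  B2 = {4, 5}  B3 = {2, 5}  B4 = {5, 6}  B5 = {3, 5}  B6 = {1, 6}
Tree: B1–B2, B1–B3, B3–B4, B2–B5, B4–B6
Every bag has size at most 2, so the width is 2 − 1 = 1 and tw(G) ≤ 1. Any graph with an edge has treewidth ≥ 1, and G has the edge 5–7. The upper and lower bounds meet at 1, so that is the treewidth.

1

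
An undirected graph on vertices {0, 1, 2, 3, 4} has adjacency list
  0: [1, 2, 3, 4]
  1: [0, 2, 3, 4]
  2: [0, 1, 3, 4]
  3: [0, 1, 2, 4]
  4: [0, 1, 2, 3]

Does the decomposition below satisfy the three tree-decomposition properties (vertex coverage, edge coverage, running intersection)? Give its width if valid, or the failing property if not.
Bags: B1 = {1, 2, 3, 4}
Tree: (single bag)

A tree decomposition must satisfy three properties: every vertex lies in some bag; for every edge, both endpoints lie together in some bag; and for every vertex, the bags containing it form a connected subtree. Here vertex 0 appears in no bag, so the decomposition is invalid.

No — vertex 0 appears in no bag.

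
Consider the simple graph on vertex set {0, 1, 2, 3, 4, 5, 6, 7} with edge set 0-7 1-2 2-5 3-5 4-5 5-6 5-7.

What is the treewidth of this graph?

1

A width-1 tree decomposition is:
Bags: B1 = {2, 5}  B2 = {1, 2}  B3 = {5, 6}  B4 = {4, 5}  B5 = {5, 7}  B6 = {3, 5}  B7 = {0, 7}
Tree: B1–B2, B1–B3, B3–B4, B1–B5, B4–B6, B5–B7
Every bag has size at most 2, so the width is 2 − 1 = 1 and tw(G) ≤ 1. G has an edge, so its treewidth is at least 1. The upper and lower bounds meet at 1, so that is the treewidth.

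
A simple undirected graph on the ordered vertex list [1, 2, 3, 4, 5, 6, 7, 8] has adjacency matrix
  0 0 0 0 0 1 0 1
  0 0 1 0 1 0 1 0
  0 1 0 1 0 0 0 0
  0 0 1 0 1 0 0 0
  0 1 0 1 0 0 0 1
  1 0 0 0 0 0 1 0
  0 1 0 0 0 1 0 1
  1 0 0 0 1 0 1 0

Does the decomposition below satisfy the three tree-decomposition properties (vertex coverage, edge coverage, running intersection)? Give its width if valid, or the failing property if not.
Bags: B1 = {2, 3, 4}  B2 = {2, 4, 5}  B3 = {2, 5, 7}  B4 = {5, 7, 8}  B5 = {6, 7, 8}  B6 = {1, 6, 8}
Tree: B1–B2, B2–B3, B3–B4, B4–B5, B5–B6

Yes; width 2.

Checking the three conditions: (i) the bags cover all of {1, 2, 3, 4, 5, 6, 7, 8}; (ii) for each edge, some bag contains both endpoints; (iii) the bags containing any fixed vertex form a subtree. All hold, so the decomposition is valid with width 3 − 1 = 2.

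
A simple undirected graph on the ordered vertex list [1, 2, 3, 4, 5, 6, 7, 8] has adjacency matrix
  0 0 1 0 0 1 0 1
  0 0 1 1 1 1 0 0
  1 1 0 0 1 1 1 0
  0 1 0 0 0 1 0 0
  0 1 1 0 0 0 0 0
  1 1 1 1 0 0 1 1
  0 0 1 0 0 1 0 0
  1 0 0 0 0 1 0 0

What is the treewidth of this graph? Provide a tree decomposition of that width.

Treewidth 2.
One such decomposition:
Bags: B1 = {2, 3, 6}  B2 = {3, 6, 7}  B3 = {1, 3, 6}  B4 = {2, 4, 6}  B5 = {2, 3, 5}  B6 = {1, 6, 8}
Tree: B1–B2, B2–B3, B1–B4, B1–B5, B3–B6

Every bag has size at most 3, so the width is 3 − 1 = 2 and tw(G) ≤ 2. On the other hand G contains the 3-clique {2, 3, 5}. A clique must lie in a single bag of any decomposition, so no decomposition can have width below 2. Combining the bounds, tw(G) = 2.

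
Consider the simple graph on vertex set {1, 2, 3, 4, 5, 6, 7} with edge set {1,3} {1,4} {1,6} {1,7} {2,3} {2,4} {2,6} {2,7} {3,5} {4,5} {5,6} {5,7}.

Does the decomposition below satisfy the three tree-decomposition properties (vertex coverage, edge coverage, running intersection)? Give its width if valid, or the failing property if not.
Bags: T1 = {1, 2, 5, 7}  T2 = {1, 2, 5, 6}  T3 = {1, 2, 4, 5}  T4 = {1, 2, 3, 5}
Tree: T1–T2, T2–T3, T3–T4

Yes; width 3.

Vertex coverage: the bags together contain {1, 2, 3, 4, 5, 6, 7}, the full vertex set. Edge coverage: each edge of G has both endpoints in at least one bag. Running intersection: for every vertex, the bags containing it form a connected subtree. All three properties hold, so this is a valid tree decomposition of width max|bag| − 1 = 3, and hence tw(G) ≤ 3.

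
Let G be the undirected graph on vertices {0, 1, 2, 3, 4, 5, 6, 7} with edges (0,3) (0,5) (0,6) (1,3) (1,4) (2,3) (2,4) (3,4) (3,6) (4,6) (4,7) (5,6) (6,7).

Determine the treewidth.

A width-2 tree decomposition is:
Bags: B1 = {1, 3, 4}  B2 = {2, 3, 4}  B3 = {3, 4, 6}  B4 = {4, 6, 7}  B5 = {0, 3, 6}  B6 = {0, 5, 6}
Tree: B1–B2, B2–B3, B3–B4, B3–B5, B5–B6
The largest bag has 3 vertices, giving width 2; this decomposition certifies tw(G) ≤ 2. For the lower bound, the 3 vertices {0, 3, 6} are pairwise adjacent, and any tree decomposition puts a clique entirely inside one bag — forcing width ≥ 2. Therefore the treewidth is 2.

2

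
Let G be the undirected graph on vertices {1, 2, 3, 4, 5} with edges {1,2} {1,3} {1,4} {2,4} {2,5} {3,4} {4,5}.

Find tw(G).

2

A width-2 tree decomposition is:
Bags: B1 = {1, 2, 4}  B2 = {1, 3, 4}  B3 = {2, 4, 5}
Tree: B1–B2, B1–B3
Each bag holds 3 vertices, so the decomposition has width 2, which upper-bounds the treewidth. For the lower bound, the 3 vertices {1, 2, 4} are pairwise adjacent, and any tree decomposition puts a clique entirely inside one bag — forcing width ≥ 2. Therefore the treewidth is 2.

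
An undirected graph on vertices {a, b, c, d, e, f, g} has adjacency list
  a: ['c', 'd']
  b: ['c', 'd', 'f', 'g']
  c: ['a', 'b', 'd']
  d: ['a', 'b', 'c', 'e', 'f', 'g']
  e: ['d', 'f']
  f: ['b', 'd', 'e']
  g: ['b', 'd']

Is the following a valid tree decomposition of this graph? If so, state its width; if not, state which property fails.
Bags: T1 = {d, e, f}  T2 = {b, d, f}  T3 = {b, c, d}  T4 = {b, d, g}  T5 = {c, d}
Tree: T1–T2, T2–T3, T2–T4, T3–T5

No — vertex a appears in no bag.

A tree decomposition must satisfy three properties: every vertex lies in some bag; for every edge, both endpoints lie together in some bag; and for every vertex, the bags containing it form a connected subtree. Here vertex a appears in no bag, so the decomposition is invalid.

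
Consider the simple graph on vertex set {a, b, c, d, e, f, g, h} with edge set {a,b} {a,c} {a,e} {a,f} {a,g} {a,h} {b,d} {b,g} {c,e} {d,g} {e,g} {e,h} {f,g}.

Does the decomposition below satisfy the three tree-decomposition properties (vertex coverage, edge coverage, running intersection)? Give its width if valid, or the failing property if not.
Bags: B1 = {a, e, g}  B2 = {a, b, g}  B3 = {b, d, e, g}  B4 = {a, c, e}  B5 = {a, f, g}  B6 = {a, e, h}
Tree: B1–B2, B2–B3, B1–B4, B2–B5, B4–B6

No — bags containing vertex e are not connected in the tree.

A tree decomposition must satisfy three properties: every vertex lies in some bag; for every edge, both endpoints lie together in some bag; and for every vertex, the bags containing it form a connected subtree. Here bags containing vertex e are not connected in the tree, so the decomposition is invalid.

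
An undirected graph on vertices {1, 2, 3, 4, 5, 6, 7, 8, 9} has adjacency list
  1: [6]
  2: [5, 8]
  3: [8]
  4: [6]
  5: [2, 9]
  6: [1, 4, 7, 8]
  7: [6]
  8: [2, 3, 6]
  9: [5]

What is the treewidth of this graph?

1

A width-1 tree decomposition is:
Bags: B1 = {6, 8}  B2 = {2, 8}  B3 = {6, 7}  B4 = {3, 8}  B5 = {2, 5}  B6 = {1, 6}  B7 = {4, 6}  B8 = {5, 9}
Tree: B1–B2, B1–B3, B2–B4, B2–B5, B1–B6, B1–B7, B5–B8
Each bag holds 2 vertices, so the decomposition has width 1, which upper-bounds the treewidth. Since G has at least one edge (e.g. 8–6), it is not an edgeless graph, so tw(G) ≥ 1. The upper and lower bounds meet at 1, so that is the treewidth.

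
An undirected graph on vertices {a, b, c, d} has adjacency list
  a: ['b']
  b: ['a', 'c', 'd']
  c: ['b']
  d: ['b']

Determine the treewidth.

A width-1 tree decomposition is:
Bags: B1 = {a, b}  B2 = {b, d}  B3 = {b, c}
Tree: B1–B2, B1–B3
The largest bag has 2 vertices, giving width 1; this decomposition certifies tw(G) ≤ 1. Any graph with an edge has treewidth ≥ 1, and G has the edge a–b. Hence tw(G) = 1 exactly.

1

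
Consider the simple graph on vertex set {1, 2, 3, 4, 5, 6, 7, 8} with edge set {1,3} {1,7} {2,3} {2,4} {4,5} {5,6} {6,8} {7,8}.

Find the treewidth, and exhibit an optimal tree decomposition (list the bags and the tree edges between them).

Treewidth 2.
One optimal decomposition is:
Bags: B1 = {6, 7, 8}  B2 = {1, 6, 7}  B3 = {1, 3, 6}  B4 = {2, 3, 6}  B5 = {2, 4, 6}  B6 = {4, 5, 6}
Tree: B1–B2, B2–B3, B3–B4, B4–B5, B5–B6

Every bag has size at most 3, so the width is 3 − 1 = 2 and tw(G) ≤ 2. The edges 6–8–7–1–3–2–4–5–6 form a cycle, so G is not a tree and its treewidth is at least 2. The upper and lower bounds meet at 2, so that is the treewidth.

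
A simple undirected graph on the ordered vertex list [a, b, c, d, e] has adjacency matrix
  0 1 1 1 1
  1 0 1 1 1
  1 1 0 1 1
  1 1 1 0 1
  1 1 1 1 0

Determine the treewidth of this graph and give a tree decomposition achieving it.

A single bag containing all 5 vertices is trivially a valid decomposition of width 4. Conversely, {a, b, c, d, e} is a clique of size 5, and the vertices of any clique must share a bag in every tree decomposition; so some bag has ≥ 5 vertices and tw(G) ≥ 4. Hence tw(G) = 4 exactly.

Treewidth 4.
One optimal decomposition is:
Bags: B1 = {a, b, c, d, e}
Tree: (single bag)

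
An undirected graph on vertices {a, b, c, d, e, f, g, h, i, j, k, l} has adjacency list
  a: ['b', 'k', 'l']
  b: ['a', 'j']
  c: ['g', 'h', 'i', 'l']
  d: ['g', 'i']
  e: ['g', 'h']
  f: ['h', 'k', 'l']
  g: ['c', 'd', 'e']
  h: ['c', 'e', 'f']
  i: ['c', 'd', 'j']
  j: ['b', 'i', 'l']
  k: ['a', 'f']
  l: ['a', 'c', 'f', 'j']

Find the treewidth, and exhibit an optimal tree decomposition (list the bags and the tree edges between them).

Treewidth 3.
One such decomposition:
Bags: B1 = {a, b, j, k}  B2 = {a, j, k, l}  B3 = {f, j, k, l}  B4 = {f, i, j, l}  B5 = {c, f, i, l}  B6 = {c, f, h, i}  B7 = {c, d, h, i}  B8 = {c, d, g, h}  B9 = {d, e, g, h}
Tree: B1–B2, B2–B3, B3–B4, B4–B5, B5–B6, B6–B7, B7–B8, B8–B9

The largest bag has 4 vertices, giving width 3; this decomposition certifies tw(G) ≤ 3. For the lower bound: the 4 vertex sets {a,b,k}, {j}, {l}, {c,f,h,i} are disjoint, each induces a connected subgraph, and every pair is joined by at least one edge of G. Contracting each set to a single vertex therefore yields K_{4} as a minor, and since treewidth is minor-monotone, tw(G) ≥ tw(K_{4}) = 3. Combining the bounds, tw(G) = 3.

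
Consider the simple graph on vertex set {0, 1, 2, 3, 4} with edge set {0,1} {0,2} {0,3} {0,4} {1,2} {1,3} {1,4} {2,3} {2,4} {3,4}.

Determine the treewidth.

4

A width-4 tree decomposition is:
Bags: B1 = {0, 1, 2, 3, 4}
Tree: (single bag)
A single bag containing all 5 vertices is trivially a valid decomposition of width 4. On the other hand G contains the 5-clique {0, 1, 2, 3, 4}. A clique must lie in a single bag of any decomposition, so no decomposition can have width below 4. Therefore the treewidth is 4.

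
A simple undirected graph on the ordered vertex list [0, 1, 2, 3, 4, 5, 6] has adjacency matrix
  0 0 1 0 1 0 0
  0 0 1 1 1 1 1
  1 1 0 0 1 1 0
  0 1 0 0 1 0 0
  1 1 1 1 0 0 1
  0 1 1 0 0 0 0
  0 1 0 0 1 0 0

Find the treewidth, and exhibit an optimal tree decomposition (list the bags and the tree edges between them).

Treewidth 2.
One optimal decomposition is:
Bags: B1 = {0, 2, 4}  B2 = {1, 2, 4}  B3 = {1, 2, 5}  B4 = {1, 4, 6}  B5 = {1, 3, 4}
Tree: B1–B2, B2–B3, B2–B4, B4–B5

Every bag has size at most 3, so the width is 3 − 1 = 2 and tw(G) ≤ 2. For the lower bound, the 3 vertices {0, 2, 4} are pairwise adjacent, and any tree decomposition puts a clique entirely inside one bag — forcing width ≥ 2. Therefore the treewidth is 2.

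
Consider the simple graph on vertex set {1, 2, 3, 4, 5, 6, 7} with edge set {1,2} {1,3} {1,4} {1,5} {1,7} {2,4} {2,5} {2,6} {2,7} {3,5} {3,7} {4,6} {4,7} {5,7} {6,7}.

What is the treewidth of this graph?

3

A width-3 tree decomposition is:
Bags: B1 = {1, 2, 4, 7}  B2 = {2, 4, 6, 7}  B3 = {1, 2, 5, 7}  B4 = {1, 3, 5, 7}
Tree: B1–B2, B1–B3, B3–B4
Each bag holds 4 vertices, so the decomposition has width 3, which upper-bounds the treewidth. For the lower bound, the 4 vertices {1, 2, 4, 7} are pairwise adjacent, and any tree decomposition puts a clique entirely inside one bag — forcing width ≥ 3. Hence tw(G) = 3 exactly.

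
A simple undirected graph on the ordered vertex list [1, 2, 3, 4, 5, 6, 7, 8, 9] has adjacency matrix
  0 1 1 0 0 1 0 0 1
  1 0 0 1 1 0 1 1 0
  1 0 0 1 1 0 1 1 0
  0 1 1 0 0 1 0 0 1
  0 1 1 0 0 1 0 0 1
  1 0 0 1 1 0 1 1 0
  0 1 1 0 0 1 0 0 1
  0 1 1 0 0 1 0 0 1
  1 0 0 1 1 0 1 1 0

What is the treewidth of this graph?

A width-4 tree decomposition is:
Bags: B1 = {2, 3, 6, 8, 9}  B2 = {1, 2, 3, 6, 9}  B3 = {2, 3, 4, 6, 9}  B4 = {2, 3, 5, 6, 9}  B5 = {2, 3, 6, 7, 9}
Tree: B1–B2, B2–B3, B3–B4, B4–B5
Every bag has size at most 5, so the width is 5 − 1 = 4 and tw(G) ≤ 4. For the lower bound: the 5 vertex sets {8,9}, {1,2}, {4,6}, {3}, {5} are disjoint, each induces a connected subgraph, and every pair is joined by at least one edge of G. Contracting each set to a single vertex therefore yields K_{5} as a minor, and since treewidth is minor-monotone, tw(G) ≥ tw(K_{5}) = 4. Therefore the treewidth is 4.

4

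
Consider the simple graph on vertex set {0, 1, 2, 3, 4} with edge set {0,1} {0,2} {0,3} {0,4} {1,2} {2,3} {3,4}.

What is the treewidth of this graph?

2

A width-2 tree decomposition is:
Bags: B1 = {0, 2, 3}  B2 = {0, 1, 2}  B3 = {0, 3, 4}
Tree: B1–B2, B1–B3
Every bag has size at most 3, so the width is 3 − 1 = 2 and tw(G) ≤ 2. On the other hand G contains the 3-clique {0, 1, 2}. A clique must lie in a single bag of any decomposition, so no decomposition can have width below 2. Therefore the treewidth is 2.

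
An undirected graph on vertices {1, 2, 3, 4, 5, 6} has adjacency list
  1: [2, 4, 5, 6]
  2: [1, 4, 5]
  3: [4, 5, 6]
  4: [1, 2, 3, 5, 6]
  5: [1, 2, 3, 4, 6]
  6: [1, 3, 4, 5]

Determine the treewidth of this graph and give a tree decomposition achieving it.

Treewidth 3.
One such decomposition:
Bags: B1 = {3, 4, 5, 6}  B2 = {1, 4, 5, 6}  B3 = {1, 2, 4, 5}
Tree: B1–B2, B2–B3

Each bag holds 4 vertices, so the decomposition has width 3, which upper-bounds the treewidth. On the other hand G contains the 4-clique {1, 2, 4, 5}. A clique must lie in a single bag of any decomposition, so no decomposition can have width below 3. The upper and lower bounds meet at 3, so that is the treewidth.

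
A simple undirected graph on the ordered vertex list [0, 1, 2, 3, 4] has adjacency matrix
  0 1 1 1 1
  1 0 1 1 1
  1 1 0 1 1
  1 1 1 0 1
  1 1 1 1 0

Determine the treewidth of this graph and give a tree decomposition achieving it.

Treewidth 4.
Bags: B1 = {0, 1, 2, 3, 4}
Tree: (single bag)

A single bag containing all 5 vertices is trivially a valid decomposition of width 4. On the other hand G contains the 5-clique {0, 1, 2, 3, 4}. A clique must lie in a single bag of any decomposition, so no decomposition can have width below 4. Therefore the treewidth is 4.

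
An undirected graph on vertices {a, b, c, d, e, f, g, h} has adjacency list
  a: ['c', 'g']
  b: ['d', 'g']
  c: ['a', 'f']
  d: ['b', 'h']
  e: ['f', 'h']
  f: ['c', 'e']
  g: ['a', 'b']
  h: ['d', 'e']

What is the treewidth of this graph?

2

A width-2 tree decomposition is:
Bags: B1 = {c, e, f}  B2 = {a, c, e}  B3 = {a, e, g}  B4 = {b, e, g}  B5 = {b, d, e}  B6 = {d, e, h}
Tree: B1–B2, B2–B3, B3–B4, B4–B5, B5–B6
Each bag holds 3 vertices, so the decomposition has width 2, which upper-bounds the treewidth. The edges e–f–c–a–g–b–d–h–e form a cycle, so G is not a tree and its treewidth is at least 2. Hence tw(G) = 2 exactly.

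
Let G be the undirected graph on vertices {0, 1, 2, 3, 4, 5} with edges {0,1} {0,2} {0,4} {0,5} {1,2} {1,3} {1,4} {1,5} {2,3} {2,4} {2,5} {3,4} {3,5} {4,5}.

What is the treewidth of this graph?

4

A width-4 tree decomposition is:
Bags: B1 = {0, 1, 2, 4, 5}  B2 = {1, 2, 3, 4, 5}
Tree: B1–B2
Each bag holds 5 vertices, so the decomposition has width 4, which upper-bounds the treewidth. Conversely, {0, 1, 2, 4, 5} is a clique of size 5, and the vertices of any clique must share a bag in every tree decomposition; so some bag has ≥ 5 vertices and tw(G) ≥ 4. The upper and lower bounds meet at 4, so that is the treewidth.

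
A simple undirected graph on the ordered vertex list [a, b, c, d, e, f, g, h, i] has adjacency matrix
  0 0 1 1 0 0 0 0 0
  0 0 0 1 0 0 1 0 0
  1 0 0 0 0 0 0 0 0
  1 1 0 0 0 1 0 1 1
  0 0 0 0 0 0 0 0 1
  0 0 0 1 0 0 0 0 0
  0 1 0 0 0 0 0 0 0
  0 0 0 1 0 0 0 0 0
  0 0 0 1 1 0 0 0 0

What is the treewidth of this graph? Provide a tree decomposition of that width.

Treewidth 1.
One such decomposition:
Bags: B1 = {d, i}  B2 = {b, d}  B3 = {b, g}  B4 = {d, f}  B5 = {a, d}  B6 = {e, i}  B7 = {d, h}  B8 = {a, c}
Tree: B1–B2, B2–B3, B1–B4, B4–B5, B1–B6, B5–B7, B5–B8

Each bag holds 2 vertices, so the decomposition has width 1, which upper-bounds the treewidth. Any graph with an edge has treewidth ≥ 1, and G has the edge d–i. The upper and lower bounds meet at 1, so that is the treewidth.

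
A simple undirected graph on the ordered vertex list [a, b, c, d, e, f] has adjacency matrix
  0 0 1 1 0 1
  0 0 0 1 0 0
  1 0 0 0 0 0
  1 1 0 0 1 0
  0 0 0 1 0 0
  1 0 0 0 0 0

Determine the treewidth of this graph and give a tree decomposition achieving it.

Each bag holds 2 vertices, so the decomposition has width 1, which upper-bounds the treewidth. Any graph with an edge has treewidth ≥ 1, and G has the edge c–a. Hence tw(G) = 1 exactly.

Treewidth 1.
Bags: B1 = {a, c}  B2 = {a, f}  B3 = {a, d}  B4 = {b, d}  B5 = {d, e}
Tree: B1–B2, B2–B3, B3–B4, B4–B5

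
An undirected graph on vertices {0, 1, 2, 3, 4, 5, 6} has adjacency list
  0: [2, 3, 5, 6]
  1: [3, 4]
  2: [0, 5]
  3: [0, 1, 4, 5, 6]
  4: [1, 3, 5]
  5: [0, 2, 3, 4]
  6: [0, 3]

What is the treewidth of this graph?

2

A width-2 tree decomposition is:
Bags: B1 = {0, 3, 5}  B2 = {3, 4, 5}  B3 = {0, 2, 5}  B4 = {1, 3, 4}  B5 = {0, 3, 6}
Tree: B1–B2, B1–B3, B2–B4, B1–B5
Every bag has size at most 3, so the width is 3 − 1 = 2 and tw(G) ≤ 2. For the lower bound, the 3 vertices {0, 2, 5} are pairwise adjacent, and any tree decomposition puts a clique entirely inside one bag — forcing width ≥ 2. Combining the bounds, tw(G) = 2.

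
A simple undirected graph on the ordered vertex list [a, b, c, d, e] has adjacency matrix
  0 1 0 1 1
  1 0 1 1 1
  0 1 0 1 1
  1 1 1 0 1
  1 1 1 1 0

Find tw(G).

A width-3 tree decomposition is:
Bags: B1 = {a, b, d, e}  B2 = {b, c, d, e}
Tree: B1–B2
Each bag holds 4 vertices, so the decomposition has width 3, which upper-bounds the treewidth. On the other hand G contains the 4-clique {b, c, d, e}. A clique must lie in a single bag of any decomposition, so no decomposition can have width below 3. Hence tw(G) = 3 exactly.

3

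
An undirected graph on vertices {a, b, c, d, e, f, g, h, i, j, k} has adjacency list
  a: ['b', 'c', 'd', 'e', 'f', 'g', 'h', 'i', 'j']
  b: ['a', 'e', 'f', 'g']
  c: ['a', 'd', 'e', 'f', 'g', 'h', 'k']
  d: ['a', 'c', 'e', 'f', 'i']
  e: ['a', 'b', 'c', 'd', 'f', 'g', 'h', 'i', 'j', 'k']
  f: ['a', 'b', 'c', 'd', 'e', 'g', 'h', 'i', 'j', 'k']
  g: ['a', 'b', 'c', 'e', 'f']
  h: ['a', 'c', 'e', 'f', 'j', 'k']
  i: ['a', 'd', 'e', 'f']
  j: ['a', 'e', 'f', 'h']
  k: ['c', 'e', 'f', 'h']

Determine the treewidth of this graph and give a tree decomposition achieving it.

Treewidth 4.
One optimal decomposition is:
Bags: B1 = {a, c, e, f, h}  B2 = {c, e, f, h, k}  B3 = {a, e, f, h, j}  B4 = {a, c, d, e, f}  B5 = {a, c, e, f, g}  B6 = {a, b, e, f, g}  B7 = {a, d, e, f, i}
Tree: B1–B2, B1–B3, B1–B4, B4–B5, B5–B6, B4–B7

Every bag has size at most 5, so the width is 5 − 1 = 4 and tw(G) ≤ 4. On the other hand G contains the 5-clique {a, e, f, h, j}. A clique must lie in a single bag of any decomposition, so no decomposition can have width below 4. Therefore the treewidth is 4.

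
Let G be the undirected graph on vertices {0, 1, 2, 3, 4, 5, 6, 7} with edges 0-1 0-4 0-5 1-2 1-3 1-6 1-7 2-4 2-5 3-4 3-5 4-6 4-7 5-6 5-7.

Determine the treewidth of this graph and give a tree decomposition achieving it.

Treewidth 3.
Bags: B1 = {1, 3, 4, 5}  B2 = {1, 2, 4, 5}  B3 = {1, 4, 5, 7}  B4 = {1, 4, 5, 6}  B5 = {0, 1, 4, 5}
Tree: B1–B2, B2–B3, B3–B4, B4–B5

Each bag holds 4 vertices, so the decomposition has width 3, which upper-bounds the treewidth. For the lower bound: the 4 vertex sets {3,5}, {2,4}, {1}, {7} are disjoint, each induces a connected subgraph, and every pair is joined by at least one edge of G. Contracting each set to a single vertex therefore yields K_{4} as a minor, and since treewidth is minor-monotone, tw(G) ≥ tw(K_{4}) = 3. The upper and lower bounds meet at 3, so that is the treewidth.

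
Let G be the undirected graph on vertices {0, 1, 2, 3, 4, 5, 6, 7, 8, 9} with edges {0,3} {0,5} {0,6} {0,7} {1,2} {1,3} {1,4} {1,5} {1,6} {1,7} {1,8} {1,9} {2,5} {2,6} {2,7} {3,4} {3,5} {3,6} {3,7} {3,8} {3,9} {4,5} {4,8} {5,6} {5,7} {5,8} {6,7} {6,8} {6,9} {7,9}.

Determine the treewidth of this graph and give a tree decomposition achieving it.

The largest bag has 5 vertices, giving width 4; this decomposition certifies tw(G) ≤ 4. On the other hand G contains the 5-clique {0, 3, 5, 6, 7}. A clique must lie in a single bag of any decomposition, so no decomposition can have width below 4. The upper and lower bounds meet at 4, so that is the treewidth.

Treewidth 4.
One optimal decomposition is:
Bags: B1 = {1, 3, 5, 6, 7}  B2 = {1, 3, 5, 6, 8}  B3 = {0, 3, 5, 6, 7}  B4 = {1, 3, 4, 5, 8}  B5 = {1, 2, 5, 6, 7}  B6 = {1, 3, 6, 7, 9}
Tree: B1–B2, B1–B3, B2–B4, B1–B5, B1–B6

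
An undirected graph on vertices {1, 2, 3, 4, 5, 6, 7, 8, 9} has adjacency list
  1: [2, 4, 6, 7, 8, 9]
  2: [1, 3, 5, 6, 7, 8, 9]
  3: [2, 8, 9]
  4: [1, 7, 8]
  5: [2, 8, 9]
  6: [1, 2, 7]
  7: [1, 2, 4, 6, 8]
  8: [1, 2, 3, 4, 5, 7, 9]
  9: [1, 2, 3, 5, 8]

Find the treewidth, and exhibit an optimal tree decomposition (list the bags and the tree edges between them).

The largest bag has 4 vertices, giving width 3; this decomposition certifies tw(G) ≤ 3. Conversely, {1, 2, 8, 9} is a clique of size 4, and the vertices of any clique must share a bag in every tree decomposition; so some bag has ≥ 4 vertices and tw(G) ≥ 3. The upper and lower bounds meet at 3, so that is the treewidth.

Treewidth 3.
One such decomposition:
Bags: B1 = {1, 4, 7, 8}  B2 = {1, 2, 7, 8}  B3 = {1, 2, 8, 9}  B4 = {2, 5, 8, 9}  B5 = {1, 2, 6, 7}  B6 = {2, 3, 8, 9}
Tree: B1–B2, B2–B3, B3–B4, B2–B5, B4–B6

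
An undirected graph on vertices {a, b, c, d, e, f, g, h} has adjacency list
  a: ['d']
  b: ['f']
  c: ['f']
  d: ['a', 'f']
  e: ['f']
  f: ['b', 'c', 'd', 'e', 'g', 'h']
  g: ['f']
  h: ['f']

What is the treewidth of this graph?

1

A width-1 tree decomposition is:
Bags: B1 = {f, h}  B2 = {e, f}  B3 = {c, f}  B4 = {b, f}  B5 = {f, g}  B6 = {d, f}  B7 = {a, d}
Tree: B1–B2, B2–B3, B2–B4, B4–B5, B4–B6, B6–B7
The largest bag has 2 vertices, giving width 1; this decomposition certifies tw(G) ≤ 1. Since G has at least one edge (e.g. h–f), it is not an edgeless graph, so tw(G) ≥ 1. Combining the bounds, tw(G) = 1.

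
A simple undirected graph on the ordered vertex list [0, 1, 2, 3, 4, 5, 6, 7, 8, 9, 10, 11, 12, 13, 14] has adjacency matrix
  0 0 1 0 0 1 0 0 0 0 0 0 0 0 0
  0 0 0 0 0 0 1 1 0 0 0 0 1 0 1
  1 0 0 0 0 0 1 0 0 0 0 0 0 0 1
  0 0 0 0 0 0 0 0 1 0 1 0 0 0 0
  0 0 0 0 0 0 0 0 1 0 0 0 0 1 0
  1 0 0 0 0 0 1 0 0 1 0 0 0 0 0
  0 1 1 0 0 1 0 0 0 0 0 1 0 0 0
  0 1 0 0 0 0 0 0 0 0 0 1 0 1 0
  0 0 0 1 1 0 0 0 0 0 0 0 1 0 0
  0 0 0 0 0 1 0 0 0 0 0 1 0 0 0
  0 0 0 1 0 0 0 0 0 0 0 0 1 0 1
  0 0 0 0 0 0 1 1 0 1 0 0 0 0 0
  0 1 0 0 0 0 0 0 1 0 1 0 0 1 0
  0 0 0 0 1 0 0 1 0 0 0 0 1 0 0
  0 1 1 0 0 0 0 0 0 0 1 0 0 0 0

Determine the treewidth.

A width-3 tree decomposition is:
Bags: B1 = {3, 4, 8, 10}  B2 = {4, 8, 10, 12}  B3 = {4, 10, 12, 13}  B4 = {10, 12, 13, 14}  B5 = {1, 12, 13, 14}  B6 = {1, 7, 13, 14}  B7 = {1, 2, 7, 14}  B8 = {1, 2, 6, 7}  B9 = {2, 6, 7, 11}  B10 = {0, 2, 6, 11}  B11 = {0, 5, 6, 11}  B12 = {0, 5, 9, 11}
Tree: B1–B2, B2–B3, B3–B4, B4–B5, B5–B6, B6–B7, B7–B8, B8–B9, B9–B10, B10–B11, B11–B12
Every bag has size at most 4, so the width is 4 − 1 = 3 and tw(G) ≤ 3. For the lower bound: the 4 vertex sets {3,4,8}, {10}, {12}, {1,7,13,14} are disjoint, each induces a connected subgraph, and every pair is joined by at least one edge of G. Contracting each set to a single vertex therefore yields K_{4} as a minor, and since treewidth is minor-monotone, tw(G) ≥ tw(K_{4}) = 3. The upper and lower bounds meet at 3, so that is the treewidth.

3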